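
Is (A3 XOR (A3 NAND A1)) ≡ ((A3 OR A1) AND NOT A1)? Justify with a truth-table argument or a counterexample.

No. Counterexample: with A3=0, A1=0, Expression 1 = 1 but Expression 2 = 0.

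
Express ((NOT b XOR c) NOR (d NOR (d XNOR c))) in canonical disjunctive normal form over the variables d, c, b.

(NOT d AND NOT c AND b) OR (d AND NOT c AND b) OR (d AND c AND NOT b)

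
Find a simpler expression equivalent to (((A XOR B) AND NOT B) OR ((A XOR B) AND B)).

By distribution ((E AND v) OR (E AND NOT v) = E):
= (A XOR B)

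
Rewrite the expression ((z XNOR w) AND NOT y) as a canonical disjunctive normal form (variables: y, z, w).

(NOT y AND NOT z AND NOT w) OR (NOT y AND z AND w)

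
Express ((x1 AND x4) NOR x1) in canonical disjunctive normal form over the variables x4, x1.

(NOT x4 AND NOT x1) OR (x4 AND NOT x1)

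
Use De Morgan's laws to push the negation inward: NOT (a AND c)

NOT a OR NOT c
De Morgan's: NOT(AND of terms) = OR of negations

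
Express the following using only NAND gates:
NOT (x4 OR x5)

(((x4 NAND x4) NAND (x5 NAND x5)) NAND ((x4 NAND x4) NAND (x5 NAND x5)))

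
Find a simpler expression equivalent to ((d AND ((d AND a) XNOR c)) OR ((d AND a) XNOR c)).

By absorption (E OR (E AND v) = E):
= ((d AND a) XNOR c)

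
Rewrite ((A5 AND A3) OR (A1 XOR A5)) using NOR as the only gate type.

((((A5 NOR A5) NOR (A3 NOR A3)) NOR ((((A1 NOR A5) NOR (A1 NOR A5)) NOR ((A1 NOR A5) NOR (A1 NOR A5))) NOR ((((A1 NOR A1) NOR (A5 NOR A5)) NOR ((A1 NOR A1) NOR (A5 NOR A5))) NOR (((A1 NOR A1) NOR (A5 NOR A5)) NOR ((A1 NOR A1) NOR (A5 NOR A5)))))) NOR (((A5 NOR A5) NOR (A3 NOR A3)) NOR ((((A1 NOR A5) NOR (A1 NOR A5)) NOR ((A1 NOR A5) NOR (A1 NOR A5))) NOR ((((A1 NOR A1) NOR (A5 NOR A5)) NOR ((A1 NOR A1) NOR (A5 NOR A5))) NOR (((A1 NOR A1) NOR (A5 NOR A5)) NOR ((A1 NOR A1) NOR (A5 NOR A5)))))))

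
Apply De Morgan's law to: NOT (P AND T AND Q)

NOT P OR NOT T OR NOT Q
De Morgan's: NOT(AND of terms) = OR of negations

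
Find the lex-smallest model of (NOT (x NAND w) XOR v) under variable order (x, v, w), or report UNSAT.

x=0, v=1, w=0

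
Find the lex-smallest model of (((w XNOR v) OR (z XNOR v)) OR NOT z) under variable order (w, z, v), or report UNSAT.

w=0, z=0, v=0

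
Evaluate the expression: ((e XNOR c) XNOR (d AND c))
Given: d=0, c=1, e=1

Substituting: ((1 XNOR 1) XNOR (0 AND 1))
= 0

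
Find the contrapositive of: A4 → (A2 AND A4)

Contrapositive: NOT (A2 AND A4) → NOT A4
Note: A statement and its contrapositive are logically equivalent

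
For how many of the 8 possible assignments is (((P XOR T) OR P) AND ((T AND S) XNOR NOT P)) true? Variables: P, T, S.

Satisfying assignments: (0,1,1), (1,0,0), (1,0,1), (1,1,0)
Count: 4 out of 8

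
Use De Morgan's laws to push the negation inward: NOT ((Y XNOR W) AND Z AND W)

NOT (Y XNOR W) OR NOT Z OR NOT W
De Morgan's: NOT(AND of terms) = OR of negations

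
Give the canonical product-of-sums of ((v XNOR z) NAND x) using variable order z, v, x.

ΠM(1, 7) = (z OR v OR NOT x) AND (NOT z OR NOT v OR NOT x)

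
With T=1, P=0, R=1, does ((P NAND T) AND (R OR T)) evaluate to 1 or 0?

Substituting: ((0 NAND 1) AND (1 OR 1))
= 1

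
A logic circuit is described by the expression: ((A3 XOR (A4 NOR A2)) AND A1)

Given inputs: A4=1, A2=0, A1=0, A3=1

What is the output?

Substituting: ((1 XOR (1 NOR 0)) AND 0)
= 0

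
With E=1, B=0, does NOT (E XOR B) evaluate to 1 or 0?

Substituting: NOT (1 XOR 0)
= 0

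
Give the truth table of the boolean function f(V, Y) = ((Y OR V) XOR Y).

V | Y | Output
--------------
0 | 0 | 0
0 | 1 | 0
1 | 0 | 1
1 | 1 | 0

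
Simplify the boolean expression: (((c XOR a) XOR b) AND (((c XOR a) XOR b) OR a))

By absorption (E AND (E OR v) = E):
= ((c XOR a) XOR b)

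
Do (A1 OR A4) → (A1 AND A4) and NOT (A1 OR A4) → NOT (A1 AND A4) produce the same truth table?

No, Inverse is not equivalent to original (counterexample: A4=0, A1=1)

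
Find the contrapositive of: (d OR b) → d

Contrapositive: NOT d → NOT (d OR b)
Note: A statement and its contrapositive are logically equivalent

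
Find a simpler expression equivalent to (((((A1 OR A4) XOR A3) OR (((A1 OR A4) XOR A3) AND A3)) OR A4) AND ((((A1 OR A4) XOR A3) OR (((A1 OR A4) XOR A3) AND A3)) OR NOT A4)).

By distribution ((E OR v) AND (E OR NOT v) = E) then absorption (E OR (E AND v) = E):
= ((A1 OR A4) XOR A3)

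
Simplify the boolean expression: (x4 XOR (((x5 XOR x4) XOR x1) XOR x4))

By XOR self-cancellation ((E XOR v) XOR v = E):
= ((x5 XOR x4) XOR x1)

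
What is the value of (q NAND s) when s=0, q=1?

Substituting: (1 NAND 0)
= 1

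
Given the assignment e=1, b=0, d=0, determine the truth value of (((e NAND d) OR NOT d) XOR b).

Substituting: (((1 NAND 0) OR NOT 0) XOR 0)
= 1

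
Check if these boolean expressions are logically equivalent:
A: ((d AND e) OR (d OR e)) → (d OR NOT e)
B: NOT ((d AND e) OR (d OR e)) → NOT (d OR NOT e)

No, Inverse is not equivalent to original (counterexample: e=0, d=0)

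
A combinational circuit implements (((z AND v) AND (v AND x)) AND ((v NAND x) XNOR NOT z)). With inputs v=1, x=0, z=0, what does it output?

Substituting: (((0 AND 1) AND (1 AND 0)) AND ((1 NAND 0) XNOR NOT 0))
= 0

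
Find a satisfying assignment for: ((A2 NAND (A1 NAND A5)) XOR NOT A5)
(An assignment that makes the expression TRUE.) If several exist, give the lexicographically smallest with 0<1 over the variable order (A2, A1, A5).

A2=0, A1=0, A5=1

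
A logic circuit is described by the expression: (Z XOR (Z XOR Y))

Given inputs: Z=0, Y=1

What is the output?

Substituting: (0 XOR (0 XOR 1))
= 1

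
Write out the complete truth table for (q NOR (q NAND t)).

q | t | Output
--------------
0 | 0 | 0
0 | 1 | 0
1 | 0 | 0
1 | 1 | 0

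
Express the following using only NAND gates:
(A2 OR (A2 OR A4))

((A2 NAND A2) NAND (((A2 NAND A2) NAND (A4 NAND A4)) NAND ((A2 NAND A2) NAND (A4 NAND A4))))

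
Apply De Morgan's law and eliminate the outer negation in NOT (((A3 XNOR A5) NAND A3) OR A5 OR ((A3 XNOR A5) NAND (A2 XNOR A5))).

NOT ((A3 XNOR A5) NAND A3) AND NOT A5 AND NOT ((A3 XNOR A5) NAND (A2 XNOR A5))
De Morgan's: NOT(OR of terms) = AND of negations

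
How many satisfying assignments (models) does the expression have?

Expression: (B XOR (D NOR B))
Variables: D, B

Satisfying assignments: (0,0), (0,1), (1,1)
Count: 3 out of 4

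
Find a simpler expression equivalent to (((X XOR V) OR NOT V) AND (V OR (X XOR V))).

By distribution ((E OR v) AND (E OR NOT v) = E):
= (X XOR V)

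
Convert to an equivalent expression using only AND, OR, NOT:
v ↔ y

(v AND y) OR (NOT v AND NOT y)
(Biconditional = both true or both false)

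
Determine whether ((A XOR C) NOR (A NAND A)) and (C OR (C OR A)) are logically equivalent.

No. Counterexample: with A=0, C=1, Expression 1 = 0 but Expression 2 = 1.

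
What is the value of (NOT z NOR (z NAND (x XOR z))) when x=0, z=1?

Substituting: (NOT 1 NOR (1 NAND (0 XOR 1)))
= 1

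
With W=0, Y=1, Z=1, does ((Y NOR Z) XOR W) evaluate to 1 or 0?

Substituting: ((1 NOR 1) XOR 0)
= 0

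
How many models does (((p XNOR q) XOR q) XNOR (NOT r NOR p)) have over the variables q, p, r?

Satisfying assignments: (0,0,1), (0,1,0), (0,1,1), (1,0,1), (1,1,0), (1,1,1)
Count: 6 out of 8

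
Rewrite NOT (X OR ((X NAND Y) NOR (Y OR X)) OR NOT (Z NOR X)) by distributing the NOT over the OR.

NOT X AND NOT ((X NAND Y) NOR (Y OR X)) AND (Z NOR X)
De Morgan's: NOT(OR of terms) = AND of negations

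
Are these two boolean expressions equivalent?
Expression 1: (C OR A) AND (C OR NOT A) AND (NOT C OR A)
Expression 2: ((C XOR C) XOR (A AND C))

Yes, they are equivalent — the two output columns agree on all 4 assignments:
C | A | Expression 1 | Expression 2
-----------------------------------
0 | 0 | 0 | 0
0 | 1 | 0 | 0
1 | 0 | 0 | 0
1 | 1 | 1 | 1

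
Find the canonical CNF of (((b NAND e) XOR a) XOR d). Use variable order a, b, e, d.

(a OR b OR e OR NOT d) AND (a OR b OR NOT e OR NOT d) AND (a OR NOT b OR e OR NOT d) AND (a OR NOT b OR NOT e OR d) AND (NOT a OR b OR e OR d) AND (NOT a OR b OR NOT e OR d) AND (NOT a OR NOT b OR e OR d) AND (NOT a OR NOT b OR NOT e OR NOT d)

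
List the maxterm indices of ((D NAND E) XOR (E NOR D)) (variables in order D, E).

ΠM(0, 3) = (D OR E) AND (NOT D OR NOT E)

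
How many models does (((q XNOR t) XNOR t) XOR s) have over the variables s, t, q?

Satisfying assignments: (0,0,1), (0,1,1), (1,0,0), (1,1,0)
Count: 4 out of 8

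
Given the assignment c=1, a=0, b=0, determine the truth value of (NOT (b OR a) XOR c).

Substituting: (NOT (0 OR 0) XOR 1)
= 0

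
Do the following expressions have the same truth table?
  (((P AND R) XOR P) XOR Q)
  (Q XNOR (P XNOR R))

No. Counterexample: with P=0, Q=0, R=1, Expression 1 = 0 but Expression 2 = 1.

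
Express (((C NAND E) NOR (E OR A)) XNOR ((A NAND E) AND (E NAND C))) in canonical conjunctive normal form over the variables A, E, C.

(A OR E OR C) AND (A OR E OR NOT C) AND (A OR NOT E OR C) AND (NOT A OR E OR C) AND (NOT A OR E OR NOT C)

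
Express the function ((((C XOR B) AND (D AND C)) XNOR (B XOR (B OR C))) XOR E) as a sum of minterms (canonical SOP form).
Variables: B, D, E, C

Σm(0, 3, 4, 5, 8, 9, 12, 13) = (NOT B AND NOT D AND NOT E AND NOT C) OR (NOT B AND NOT D AND E AND C) OR (NOT B AND D AND NOT E AND NOT C) OR (NOT B AND D AND NOT E AND C) OR (B AND NOT D AND NOT E AND NOT C) OR (B AND NOT D AND NOT E AND C) OR (B AND D AND NOT E AND NOT C) OR (B AND D AND NOT E AND C)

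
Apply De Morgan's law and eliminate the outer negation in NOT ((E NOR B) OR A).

NOT (E NOR B) AND NOT A
De Morgan's: NOT(OR of terms) = AND of negations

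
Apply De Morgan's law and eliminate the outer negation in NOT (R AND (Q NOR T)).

NOT R OR NOT (Q NOR T)
De Morgan's: NOT(AND of terms) = OR of negations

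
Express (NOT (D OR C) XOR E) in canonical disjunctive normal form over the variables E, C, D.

(NOT E AND NOT C AND NOT D) OR (E AND NOT C AND D) OR (E AND C AND NOT D) OR (E AND C AND D)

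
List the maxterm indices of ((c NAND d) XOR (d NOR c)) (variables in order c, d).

ΠM(0, 3) = (c OR d) AND (NOT c OR NOT d)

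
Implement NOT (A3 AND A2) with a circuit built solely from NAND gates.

(((A3 NAND A2) NAND (A3 NAND A2)) NAND ((A3 NAND A2) NAND (A3 NAND A2)))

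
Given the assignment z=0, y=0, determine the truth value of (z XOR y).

Substituting: (0 XOR 0)
= 0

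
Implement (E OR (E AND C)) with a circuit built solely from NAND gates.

((E NAND E) NAND (((E NAND C) NAND (E NAND C)) NAND ((E NAND C) NAND (E NAND C))))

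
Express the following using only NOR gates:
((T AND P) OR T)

((((T NOR T) NOR (P NOR P)) NOR T) NOR (((T NOR T) NOR (P NOR P)) NOR T))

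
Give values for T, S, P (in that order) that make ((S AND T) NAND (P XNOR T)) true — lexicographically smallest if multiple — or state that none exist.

T=0, S=0, P=0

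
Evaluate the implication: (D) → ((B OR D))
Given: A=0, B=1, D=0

Antecedent (D) = 0; consequent ((B OR D)) = 1.
0 → 1 = 1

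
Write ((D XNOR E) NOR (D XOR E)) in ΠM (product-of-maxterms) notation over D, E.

ΠM(0, 1, 2, 3) = (D OR E) AND (D OR NOT E) AND (NOT D OR E) AND (NOT D OR NOT E)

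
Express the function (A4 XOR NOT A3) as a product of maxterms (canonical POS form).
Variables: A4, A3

ΠM(1, 2) = (A4 OR NOT A3) AND (NOT A4 OR A3)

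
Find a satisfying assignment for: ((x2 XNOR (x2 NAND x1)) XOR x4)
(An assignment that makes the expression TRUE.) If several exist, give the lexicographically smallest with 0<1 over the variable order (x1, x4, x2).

x1=0, x4=0, x2=1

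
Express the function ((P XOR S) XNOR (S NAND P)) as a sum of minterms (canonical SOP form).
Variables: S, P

Σm(1, 2, 3) = (NOT S AND P) OR (S AND NOT P) OR (S AND P)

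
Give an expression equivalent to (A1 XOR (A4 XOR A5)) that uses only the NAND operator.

((A1 NAND (A1 NAND ((A4 NAND (A4 NAND A5)) NAND (A5 NAND (A4 NAND A5))))) NAND (((A4 NAND (A4 NAND A5)) NAND (A5 NAND (A4 NAND A5))) NAND (A1 NAND ((A4 NAND (A4 NAND A5)) NAND (A5 NAND (A4 NAND A5))))))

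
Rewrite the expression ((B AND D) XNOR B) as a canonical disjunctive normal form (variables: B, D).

(NOT B AND NOT D) OR (NOT B AND D) OR (B AND D)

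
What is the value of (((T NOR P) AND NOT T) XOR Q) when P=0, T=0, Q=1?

Substituting: (((0 NOR 0) AND NOT 0) XOR 1)
= 0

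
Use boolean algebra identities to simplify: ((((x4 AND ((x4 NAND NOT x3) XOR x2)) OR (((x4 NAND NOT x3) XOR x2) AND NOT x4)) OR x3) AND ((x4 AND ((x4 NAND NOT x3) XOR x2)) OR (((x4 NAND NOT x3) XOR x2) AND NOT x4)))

By absorption (E AND (E OR v) = E) then distribution ((E AND v) OR (E AND NOT v) = E):
= ((x4 NAND NOT x3) XOR x2)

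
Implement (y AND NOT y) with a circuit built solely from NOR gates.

((y NOR y) NOR ((y NOR y) NOR (y NOR y)))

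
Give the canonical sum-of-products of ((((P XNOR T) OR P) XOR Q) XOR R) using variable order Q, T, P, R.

Σm(0, 2, 5, 6, 9, 11, 12, 15) = (NOT Q AND NOT T AND NOT P AND NOT R) OR (NOT Q AND NOT T AND P AND NOT R) OR (NOT Q AND T AND NOT P AND R) OR (NOT Q AND T AND P AND NOT R) OR (Q AND NOT T AND NOT P AND R) OR (Q AND NOT T AND P AND R) OR (Q AND T AND NOT P AND NOT R) OR (Q AND T AND P AND R)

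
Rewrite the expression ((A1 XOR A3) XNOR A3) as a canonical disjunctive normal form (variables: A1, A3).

(NOT A1 AND NOT A3) OR (NOT A1 AND A3)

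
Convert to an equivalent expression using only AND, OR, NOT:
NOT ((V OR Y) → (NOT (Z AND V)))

(V OR Y) AND (Z AND V)
(Negated implication: NOT(A → B) = A AND NOT B)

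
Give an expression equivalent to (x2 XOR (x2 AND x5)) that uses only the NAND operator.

((x2 NAND (x2 NAND ((x2 NAND x5) NAND (x2 NAND x5)))) NAND (((x2 NAND x5) NAND (x2 NAND x5)) NAND (x2 NAND ((x2 NAND x5) NAND (x2 NAND x5)))))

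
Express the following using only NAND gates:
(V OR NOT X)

((V NAND V) NAND ((X NAND X) NAND (X NAND X)))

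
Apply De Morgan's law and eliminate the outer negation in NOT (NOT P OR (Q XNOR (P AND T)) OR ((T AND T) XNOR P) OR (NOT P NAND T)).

P AND NOT (Q XNOR (P AND T)) AND NOT ((T AND T) XNOR P) AND NOT (NOT P NAND T)
De Morgan's: NOT(OR of terms) = AND of negations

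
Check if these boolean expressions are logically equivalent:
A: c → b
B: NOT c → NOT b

No, Inverse is not equivalent to original (counterexample: b=0, c=1)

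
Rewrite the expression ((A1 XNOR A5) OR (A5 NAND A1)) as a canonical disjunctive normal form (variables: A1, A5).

(NOT A1 AND NOT A5) OR (NOT A1 AND A5) OR (A1 AND NOT A5) OR (A1 AND A5)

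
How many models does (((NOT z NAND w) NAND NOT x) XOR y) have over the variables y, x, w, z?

Satisfying assignments: (0,0,1,0), (0,1,0,0), (0,1,0,1), (0,1,1,0), (0,1,1,1), (1,0,0,0), (1,0,0,1), (1,0,1,1)
Count: 8 out of 16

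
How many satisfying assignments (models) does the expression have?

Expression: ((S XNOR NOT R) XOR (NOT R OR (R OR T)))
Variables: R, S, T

Satisfying assignments: (0,0,0), (0,0,1), (1,1,0), (1,1,1)
Count: 4 out of 8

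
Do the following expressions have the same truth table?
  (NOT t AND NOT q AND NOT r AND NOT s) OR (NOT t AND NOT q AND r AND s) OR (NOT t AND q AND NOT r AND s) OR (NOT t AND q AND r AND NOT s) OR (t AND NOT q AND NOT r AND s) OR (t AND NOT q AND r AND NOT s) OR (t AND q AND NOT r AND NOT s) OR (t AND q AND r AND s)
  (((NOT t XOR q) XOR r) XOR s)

Yes, they are equivalent — the two output columns agree on all 16 assignments:
t | q | r | s | Expression 1 | Expression 2
-------------------------------------------
0 | 0 | 0 | 0 | 1 | 1
0 | 0 | 0 | 1 | 0 | 0
0 | 0 | 1 | 0 | 0 | 0
0 | 0 | 1 | 1 | 1 | 1
0 | 1 | 0 | 0 | 0 | 0
0 | 1 | 0 | 1 | 1 | 1
0 | 1 | 1 | 0 | 1 | 1
0 | 1 | 1 | 1 | 0 | 0
1 | 0 | 0 | 0 | 0 | 0
1 | 0 | 0 | 1 | 1 | 1
1 | 0 | 1 | 0 | 1 | 1
1 | 0 | 1 | 1 | 0 | 0
1 | 1 | 0 | 0 | 1 | 1
1 | 1 | 0 | 1 | 0 | 0
1 | 1 | 1 | 0 | 0 | 0
1 | 1 | 1 | 1 | 1 | 1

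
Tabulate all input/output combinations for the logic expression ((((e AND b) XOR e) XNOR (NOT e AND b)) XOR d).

d | b | e | Output
------------------
0 | 0 | 0 | 1
0 | 0 | 1 | 0
0 | 1 | 0 | 0
0 | 1 | 1 | 1
1 | 0 | 0 | 0
1 | 0 | 1 | 1
1 | 1 | 0 | 1
1 | 1 | 1 | 0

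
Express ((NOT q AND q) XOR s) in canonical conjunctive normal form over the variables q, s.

(q OR s) AND (NOT q OR s)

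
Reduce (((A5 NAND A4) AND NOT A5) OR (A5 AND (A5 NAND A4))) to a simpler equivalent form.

By distribution ((E AND v) OR (E AND NOT v) = E):
= (A5 NAND A4)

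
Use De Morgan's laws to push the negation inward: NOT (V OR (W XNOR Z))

NOT V AND NOT (W XNOR Z)
De Morgan's: NOT(OR of terms) = AND of negations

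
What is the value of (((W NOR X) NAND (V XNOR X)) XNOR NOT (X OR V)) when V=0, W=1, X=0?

Substituting: (((1 NOR 0) NAND (0 XNOR 0)) XNOR NOT (0 OR 0))
= 1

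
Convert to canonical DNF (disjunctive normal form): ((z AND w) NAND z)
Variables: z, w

(NOT z AND NOT w) OR (NOT z AND w) OR (z AND NOT w)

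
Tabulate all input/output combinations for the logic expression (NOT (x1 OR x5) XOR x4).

x5 | x1 | x4 | Output
---------------------
0 | 0 | 0 | 1
0 | 0 | 1 | 0
0 | 1 | 0 | 0
0 | 1 | 1 | 1
1 | 0 | 0 | 0
1 | 0 | 1 | 1
1 | 1 | 0 | 0
1 | 1 | 1 | 1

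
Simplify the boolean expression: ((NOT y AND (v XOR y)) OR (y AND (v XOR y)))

By distribution ((E AND v) OR (E AND NOT v) = E):
= (v XOR y)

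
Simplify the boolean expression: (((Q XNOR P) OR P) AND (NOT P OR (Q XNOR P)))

By distribution ((E OR v) AND (E OR NOT v) = E):
= (Q XNOR P)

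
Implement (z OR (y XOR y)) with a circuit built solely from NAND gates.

((z NAND z) NAND (((y NAND (y NAND y)) NAND (y NAND (y NAND y))) NAND ((y NAND (y NAND y)) NAND (y NAND (y NAND y)))))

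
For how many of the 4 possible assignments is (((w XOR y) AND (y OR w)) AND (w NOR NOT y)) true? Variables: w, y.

Satisfying assignments: (0,1)
Count: 1 out of 4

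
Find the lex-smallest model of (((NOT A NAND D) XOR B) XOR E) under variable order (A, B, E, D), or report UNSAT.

A=0, B=0, E=0, D=0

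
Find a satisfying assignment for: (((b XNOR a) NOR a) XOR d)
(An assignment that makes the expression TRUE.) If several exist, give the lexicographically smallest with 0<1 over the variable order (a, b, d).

a=0, b=0, d=1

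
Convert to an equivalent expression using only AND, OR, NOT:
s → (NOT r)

NOT s OR (NOT r)
(Implication elimination: A → B = NOT A OR B)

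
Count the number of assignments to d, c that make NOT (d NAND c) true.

Satisfying assignments: (1,1)
Count: 1 out of 4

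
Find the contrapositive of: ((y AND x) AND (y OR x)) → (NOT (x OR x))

Contrapositive: (x OR x) → NOT ((y AND x) AND (y OR x))
Note: A statement and its contrapositive are logically equivalent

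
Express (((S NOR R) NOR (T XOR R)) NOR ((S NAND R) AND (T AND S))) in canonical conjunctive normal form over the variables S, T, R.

(S OR NOT T OR NOT R) AND (NOT S OR T OR R) AND (NOT S OR NOT T OR R) AND (NOT S OR NOT T OR NOT R)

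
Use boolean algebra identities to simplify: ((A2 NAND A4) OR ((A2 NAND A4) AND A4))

By absorption (E OR (E AND v) = E):
= (A2 NAND A4)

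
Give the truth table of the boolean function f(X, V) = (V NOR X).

X | V | Output
--------------
0 | 0 | 1
0 | 1 | 0
1 | 0 | 0
1 | 1 | 0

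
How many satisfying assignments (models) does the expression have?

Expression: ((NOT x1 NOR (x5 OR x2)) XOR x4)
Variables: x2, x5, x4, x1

Satisfying assignments: (0,0,0,1), (0,0,1,0), (0,1,1,0), (0,1,1,1), (1,0,1,0), (1,0,1,1), (1,1,1,0), (1,1,1,1)
Count: 8 out of 16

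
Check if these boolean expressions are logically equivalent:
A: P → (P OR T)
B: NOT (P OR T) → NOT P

Yes, Contrapositive is always equivalent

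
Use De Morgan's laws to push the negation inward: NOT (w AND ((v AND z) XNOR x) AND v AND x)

NOT w OR NOT ((v AND z) XNOR x) OR NOT v OR NOT x
De Morgan's: NOT(AND of terms) = OR of negations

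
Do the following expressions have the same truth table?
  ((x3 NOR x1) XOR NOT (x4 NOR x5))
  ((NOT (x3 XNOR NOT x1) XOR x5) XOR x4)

No. Counterexample: with x5=0, x4=0, x3=1, x1=1, Expression 1 = 0 but Expression 2 = 1.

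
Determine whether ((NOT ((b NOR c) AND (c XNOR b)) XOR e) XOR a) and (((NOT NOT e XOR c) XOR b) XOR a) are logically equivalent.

No. Counterexample: with c=1, b=1, e=0, a=0, Expression 1 = 1 but Expression 2 = 0.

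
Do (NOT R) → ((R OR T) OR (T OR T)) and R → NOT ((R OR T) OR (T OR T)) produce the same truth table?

No, Inverse is not equivalent to original (counterexample: R=0, T=0)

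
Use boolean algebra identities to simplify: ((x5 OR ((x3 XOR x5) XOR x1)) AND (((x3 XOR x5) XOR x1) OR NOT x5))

By distribution ((E OR v) AND (E OR NOT v) = E):
= ((x3 XOR x5) XOR x1)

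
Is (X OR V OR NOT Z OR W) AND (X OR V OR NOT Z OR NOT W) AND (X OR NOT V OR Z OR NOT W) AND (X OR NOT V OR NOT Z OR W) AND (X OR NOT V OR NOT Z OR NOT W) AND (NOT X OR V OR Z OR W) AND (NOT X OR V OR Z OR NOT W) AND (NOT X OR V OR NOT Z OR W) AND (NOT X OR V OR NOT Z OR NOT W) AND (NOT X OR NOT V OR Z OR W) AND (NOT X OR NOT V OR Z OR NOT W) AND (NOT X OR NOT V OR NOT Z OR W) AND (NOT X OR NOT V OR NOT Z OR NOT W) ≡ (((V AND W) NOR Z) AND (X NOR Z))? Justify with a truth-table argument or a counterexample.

Yes, they are equivalent — the two output columns agree on all 16 assignments:
X | V | Z | W | Expression 1 | Expression 2
-------------------------------------------
0 | 0 | 0 | 0 | 1 | 1
0 | 0 | 0 | 1 | 1 | 1
0 | 0 | 1 | 0 | 0 | 0
0 | 0 | 1 | 1 | 0 | 0
0 | 1 | 0 | 0 | 1 | 1
0 | 1 | 0 | 1 | 0 | 0
0 | 1 | 1 | 0 | 0 | 0
0 | 1 | 1 | 1 | 0 | 0
1 | 0 | 0 | 0 | 0 | 0
1 | 0 | 0 | 1 | 0 | 0
1 | 0 | 1 | 0 | 0 | 0
1 | 0 | 1 | 1 | 0 | 0
1 | 1 | 0 | 0 | 0 | 0
1 | 1 | 0 | 1 | 0 | 0
1 | 1 | 1 | 0 | 0 | 0
1 | 1 | 1 | 1 | 0 | 0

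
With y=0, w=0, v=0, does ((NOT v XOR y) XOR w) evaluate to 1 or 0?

Substituting: ((NOT 0 XOR 0) XOR 0)
= 1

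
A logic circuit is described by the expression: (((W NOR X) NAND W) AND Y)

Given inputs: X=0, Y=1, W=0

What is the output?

Substituting: (((0 NOR 0) NAND 0) AND 1)
= 1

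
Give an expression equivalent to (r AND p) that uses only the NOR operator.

((r NOR r) NOR (p NOR p))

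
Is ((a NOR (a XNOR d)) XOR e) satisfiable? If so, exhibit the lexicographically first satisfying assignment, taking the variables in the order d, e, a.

d=0, e=1, a=0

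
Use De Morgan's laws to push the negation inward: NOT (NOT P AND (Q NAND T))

P OR NOT (Q NAND T)
De Morgan's: NOT(AND of terms) = OR of negations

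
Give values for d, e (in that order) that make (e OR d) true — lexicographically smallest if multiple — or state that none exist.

d=0, e=1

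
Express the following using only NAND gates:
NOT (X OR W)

(((X NAND X) NAND (W NAND W)) NAND ((X NAND X) NAND (W NAND W)))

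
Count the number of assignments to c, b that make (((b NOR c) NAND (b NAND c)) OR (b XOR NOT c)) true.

Satisfying assignments: (0,0), (0,1), (1,0), (1,1)
Count: 4 out of 4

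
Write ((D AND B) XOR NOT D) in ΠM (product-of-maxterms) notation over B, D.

ΠM(1) = (B OR NOT D)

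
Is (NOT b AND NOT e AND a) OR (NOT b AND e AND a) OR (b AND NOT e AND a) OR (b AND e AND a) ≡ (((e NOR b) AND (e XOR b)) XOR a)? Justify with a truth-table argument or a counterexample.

Yes, they are equivalent — the two output columns agree on all 8 assignments:
b | e | a | Expression 1 | Expression 2
---------------------------------------
0 | 0 | 0 | 0 | 0
0 | 0 | 1 | 1 | 1
0 | 1 | 0 | 0 | 0
0 | 1 | 1 | 1 | 1
1 | 0 | 0 | 0 | 0
1 | 0 | 1 | 1 | 1
1 | 1 | 0 | 0 | 0
1 | 1 | 1 | 1 | 1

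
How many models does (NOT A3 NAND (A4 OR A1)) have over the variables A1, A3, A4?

Satisfying assignments: (0,0,0), (0,1,0), (0,1,1), (1,1,0), (1,1,1)
Count: 5 out of 8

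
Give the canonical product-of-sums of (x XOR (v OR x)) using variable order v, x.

ΠM(0, 1, 3) = (v OR x) AND (v OR NOT x) AND (NOT v OR NOT x)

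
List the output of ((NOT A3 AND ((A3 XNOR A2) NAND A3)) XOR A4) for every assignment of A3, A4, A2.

A3 | A4 | A2 | Output
---------------------
0 | 0 | 0 | 1
0 | 0 | 1 | 1
0 | 1 | 0 | 0
0 | 1 | 1 | 0
1 | 0 | 0 | 0
1 | 0 | 1 | 0
1 | 1 | 0 | 1
1 | 1 | 1 | 1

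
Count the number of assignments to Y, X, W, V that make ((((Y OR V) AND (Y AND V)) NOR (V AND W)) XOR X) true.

Satisfying assignments: (0,0,0,0), (0,0,0,1), (0,0,1,0), (0,1,1,1), (1,0,0,0), (1,0,1,0), (1,1,0,1), (1,1,1,1)
Count: 8 out of 16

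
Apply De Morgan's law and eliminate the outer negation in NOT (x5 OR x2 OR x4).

NOT x5 AND NOT x2 AND NOT x4
De Morgan's: NOT(OR of terms) = AND of negations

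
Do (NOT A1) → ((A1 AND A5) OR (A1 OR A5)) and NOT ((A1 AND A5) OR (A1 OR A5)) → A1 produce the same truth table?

Yes, Contrapositive is always equivalent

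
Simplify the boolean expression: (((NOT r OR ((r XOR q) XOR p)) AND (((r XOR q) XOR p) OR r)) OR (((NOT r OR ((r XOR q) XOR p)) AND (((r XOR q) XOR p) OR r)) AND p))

By absorption (E OR (E AND v) = E) then distribution ((E OR v) AND (E OR NOT v) = E):
= ((r XOR q) XOR p)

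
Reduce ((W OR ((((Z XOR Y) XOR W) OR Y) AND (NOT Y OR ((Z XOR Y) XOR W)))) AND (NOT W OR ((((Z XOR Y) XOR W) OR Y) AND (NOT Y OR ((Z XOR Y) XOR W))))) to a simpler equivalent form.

By distribution ((E OR v) AND (E OR NOT v) = E) then distribution ((E OR v) AND (E OR NOT v) = E):
= ((Z XOR Y) XOR W)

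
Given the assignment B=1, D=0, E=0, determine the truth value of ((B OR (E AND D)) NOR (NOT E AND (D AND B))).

Substituting: ((1 OR (0 AND 0)) NOR (NOT 0 AND (0 AND 1)))
= 0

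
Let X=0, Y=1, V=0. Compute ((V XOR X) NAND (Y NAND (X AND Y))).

Substituting: ((0 XOR 0) NAND (1 NAND (0 AND 1)))
= 1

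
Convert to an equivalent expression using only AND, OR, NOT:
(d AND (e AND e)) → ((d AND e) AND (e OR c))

NOT (d AND (e AND e)) OR ((d AND e) AND (e OR c))
(Implication elimination: A → B = NOT A OR B)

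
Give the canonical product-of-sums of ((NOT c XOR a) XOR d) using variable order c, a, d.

ΠM(1, 2, 4, 7) = (c OR a OR NOT d) AND (c OR NOT a OR d) AND (NOT c OR a OR d) AND (NOT c OR NOT a OR NOT d)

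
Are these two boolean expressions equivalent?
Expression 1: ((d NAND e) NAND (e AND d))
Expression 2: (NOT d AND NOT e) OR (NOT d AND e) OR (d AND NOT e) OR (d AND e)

Yes, they are equivalent — the two output columns agree on all 4 assignments:
d | e | Expression 1 | Expression 2
-----------------------------------
0 | 0 | 1 | 1
0 | 1 | 1 | 1
1 | 0 | 1 | 1
1 | 1 | 1 | 1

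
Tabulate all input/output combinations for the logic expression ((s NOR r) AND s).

s | r | Output
--------------
0 | 0 | 0
0 | 1 | 0
1 | 0 | 0
1 | 1 | 0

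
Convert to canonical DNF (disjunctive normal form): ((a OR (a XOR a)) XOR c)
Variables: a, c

(NOT a AND c) OR (a AND NOT c)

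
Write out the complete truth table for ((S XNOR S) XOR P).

S | P | Output
--------------
0 | 0 | 1
0 | 1 | 0
1 | 0 | 1
1 | 1 | 0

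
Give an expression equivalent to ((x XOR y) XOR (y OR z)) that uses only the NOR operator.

((((((((x NOR y) NOR (x NOR y)) NOR ((x NOR y) NOR (x NOR y))) NOR ((((x NOR x) NOR (y NOR y)) NOR ((x NOR x) NOR (y NOR y))) NOR (((x NOR x) NOR (y NOR y)) NOR ((x NOR x) NOR (y NOR y))))) NOR ((y NOR z) NOR (y NOR z))) NOR (((((x NOR y) NOR (x NOR y)) NOR ((x NOR y) NOR (x NOR y))) NOR ((((x NOR x) NOR (y NOR y)) NOR ((x NOR x) NOR (y NOR y))) NOR (((x NOR x) NOR (y NOR y)) NOR ((x NOR x) NOR (y NOR y))))) NOR ((y NOR z) NOR (y NOR z)))) NOR ((((((x NOR y) NOR (x NOR y)) NOR ((x NOR y) NOR (x NOR y))) NOR ((((x NOR x) NOR (y NOR y)) NOR ((x NOR x) NOR (y NOR y))) NOR (((x NOR x) NOR (y NOR y)) NOR ((x NOR x) NOR (y NOR y))))) NOR ((y NOR z) NOR (y NOR z))) NOR (((((x NOR y) NOR (x NOR y)) NOR ((x NOR y) NOR (x NOR y))) NOR ((((x NOR x) NOR (y NOR y)) NOR ((x NOR x) NOR (y NOR y))) NOR (((x NOR x) NOR (y NOR y)) NOR ((x NOR x) NOR (y NOR y))))) NOR ((y NOR z) NOR (y NOR z))))) NOR ((((((((x NOR y) NOR (x NOR y)) NOR ((x NOR y) NOR (x NOR y))) NOR ((((x NOR x) NOR (y NOR y)) NOR ((x NOR x) NOR (y NOR y))) NOR (((x NOR x) NOR (y NOR y)) NOR ((x NOR x) NOR (y NOR y))))) NOR ((((x NOR y) NOR (x NOR y)) NOR ((x NOR y) NOR (x NOR y))) NOR ((((x NOR x) NOR (y NOR y)) NOR ((x NOR x) NOR (y NOR y))) NOR (((x NOR x) NOR (y NOR y)) NOR ((x NOR x) NOR (y NOR y)))))) NOR (((y NOR z) NOR (y NOR z)) NOR ((y NOR z) NOR (y NOR z)))) NOR ((((((x NOR y) NOR (x NOR y)) NOR ((x NOR y) NOR (x NOR y))) NOR ((((x NOR x) NOR (y NOR y)) NOR ((x NOR x) NOR (y NOR y))) NOR (((x NOR x) NOR (y NOR y)) NOR ((x NOR x) NOR (y NOR y))))) NOR ((((x NOR y) NOR (x NOR y)) NOR ((x NOR y) NOR (x NOR y))) NOR ((((x NOR x) NOR (y NOR y)) NOR ((x NOR x) NOR (y NOR y))) NOR (((x NOR x) NOR (y NOR y)) NOR ((x NOR x) NOR (y NOR y)))))) NOR (((y NOR z) NOR (y NOR z)) NOR ((y NOR z) NOR (y NOR z))))) NOR (((((((x NOR y) NOR (x NOR y)) NOR ((x NOR y) NOR (x NOR y))) NOR ((((x NOR x) NOR (y NOR y)) NOR ((x NOR x) NOR (y NOR y))) NOR (((x NOR x) NOR (y NOR y)) NOR ((x NOR x) NOR (y NOR y))))) NOR ((((x NOR y) NOR (x NOR y)) NOR ((x NOR y) NOR (x NOR y))) NOR ((((x NOR x) NOR (y NOR y)) NOR ((x NOR x) NOR (y NOR y))) NOR (((x NOR x) NOR (y NOR y)) NOR ((x NOR x) NOR (y NOR y)))))) NOR (((y NOR z) NOR (y NOR z)) NOR ((y NOR z) NOR (y NOR z)))) NOR ((((((x NOR y) NOR (x NOR y)) NOR ((x NOR y) NOR (x NOR y))) NOR ((((x NOR x) NOR (y NOR y)) NOR ((x NOR x) NOR (y NOR y))) NOR (((x NOR x) NOR (y NOR y)) NOR ((x NOR x) NOR (y NOR y))))) NOR ((((x NOR y) NOR (x NOR y)) NOR ((x NOR y) NOR (x NOR y))) NOR ((((x NOR x) NOR (y NOR y)) NOR ((x NOR x) NOR (y NOR y))) NOR (((x NOR x) NOR (y NOR y)) NOR ((x NOR x) NOR (y NOR y)))))) NOR (((y NOR z) NOR (y NOR z)) NOR ((y NOR z) NOR (y NOR z)))))))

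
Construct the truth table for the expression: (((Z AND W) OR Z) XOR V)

Z | V | W | Output
------------------
0 | 0 | 0 | 0
0 | 0 | 1 | 0
0 | 1 | 0 | 1
0 | 1 | 1 | 1
1 | 0 | 0 | 1
1 | 0 | 1 | 1
1 | 1 | 0 | 0
1 | 1 | 1 | 0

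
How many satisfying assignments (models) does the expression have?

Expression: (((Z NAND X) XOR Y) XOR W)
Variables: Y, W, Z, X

Satisfying assignments: (0,0,0,0), (0,0,0,1), (0,0,1,0), (0,1,1,1), (1,0,1,1), (1,1,0,0), (1,1,0,1), (1,1,1,0)
Count: 8 out of 16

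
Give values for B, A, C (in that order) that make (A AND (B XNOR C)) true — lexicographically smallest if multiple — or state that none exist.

B=0, A=1, C=0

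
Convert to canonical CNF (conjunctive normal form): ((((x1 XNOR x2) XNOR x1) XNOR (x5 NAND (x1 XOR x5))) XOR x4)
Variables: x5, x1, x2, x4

(x5 OR x1 OR x2 OR x4) AND (x5 OR x1 OR NOT x2 OR NOT x4) AND (x5 OR NOT x1 OR x2 OR x4) AND (x5 OR NOT x1 OR NOT x2 OR NOT x4) AND (NOT x5 OR x1 OR x2 OR NOT x4) AND (NOT x5 OR x1 OR NOT x2 OR x4) AND (NOT x5 OR NOT x1 OR x2 OR x4) AND (NOT x5 OR NOT x1 OR NOT x2 OR NOT x4)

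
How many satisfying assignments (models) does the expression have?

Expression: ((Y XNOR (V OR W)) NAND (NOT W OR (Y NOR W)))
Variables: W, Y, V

Satisfying assignments: (0,0,1), (0,1,0), (1,0,0), (1,0,1), (1,1,0), (1,1,1)
Count: 6 out of 8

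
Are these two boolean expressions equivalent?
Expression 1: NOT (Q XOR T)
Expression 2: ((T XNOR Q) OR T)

No. Counterexample: with T=1, Q=0, Expression 1 = 0 but Expression 2 = 1.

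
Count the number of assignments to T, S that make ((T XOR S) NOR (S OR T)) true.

Satisfying assignments: (0,0)
Count: 1 out of 4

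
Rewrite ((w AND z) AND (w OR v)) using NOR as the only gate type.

((((w NOR w) NOR (z NOR z)) NOR ((w NOR w) NOR (z NOR z))) NOR (((w NOR v) NOR (w NOR v)) NOR ((w NOR v) NOR (w NOR v))))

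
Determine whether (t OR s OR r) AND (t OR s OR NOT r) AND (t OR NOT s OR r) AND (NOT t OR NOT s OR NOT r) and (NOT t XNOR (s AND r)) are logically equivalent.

Yes, they are equivalent — the two output columns agree on all 8 assignments:
t | s | r | Expression 1 | Expression 2
---------------------------------------
0 | 0 | 0 | 0 | 0
0 | 0 | 1 | 0 | 0
0 | 1 | 0 | 0 | 0
0 | 1 | 1 | 1 | 1
1 | 0 | 0 | 1 | 1
1 | 0 | 1 | 1 | 1
1 | 1 | 0 | 1 | 1
1 | 1 | 1 | 0 | 0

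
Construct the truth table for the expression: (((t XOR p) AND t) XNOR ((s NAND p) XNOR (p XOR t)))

t | s | p | Output
------------------
0 | 0 | 0 | 1
0 | 0 | 1 | 0
0 | 1 | 0 | 1
0 | 1 | 1 | 1
1 | 0 | 0 | 1
1 | 0 | 1 | 1
1 | 1 | 0 | 1
1 | 1 | 1 | 0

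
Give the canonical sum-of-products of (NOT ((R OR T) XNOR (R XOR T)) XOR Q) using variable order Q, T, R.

Σm(3, 4, 5, 6) = (NOT Q AND T AND R) OR (Q AND NOT T AND NOT R) OR (Q AND NOT T AND R) OR (Q AND T AND NOT R)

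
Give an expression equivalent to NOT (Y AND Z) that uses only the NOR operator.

(((Y NOR Y) NOR (Z NOR Z)) NOR ((Y NOR Y) NOR (Z NOR Z)))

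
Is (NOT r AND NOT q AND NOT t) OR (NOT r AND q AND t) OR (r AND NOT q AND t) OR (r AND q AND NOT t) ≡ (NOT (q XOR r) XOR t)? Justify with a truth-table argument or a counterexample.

Yes, they are equivalent — the two output columns agree on all 8 assignments:
r | q | t | Expression 1 | Expression 2
---------------------------------------
0 | 0 | 0 | 1 | 1
0 | 0 | 1 | 0 | 0
0 | 1 | 0 | 0 | 0
0 | 1 | 1 | 1 | 1
1 | 0 | 0 | 0 | 0
1 | 0 | 1 | 1 | 1
1 | 1 | 0 | 1 | 1
1 | 1 | 1 | 0 | 0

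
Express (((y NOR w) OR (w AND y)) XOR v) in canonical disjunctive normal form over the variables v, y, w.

(NOT v AND NOT y AND NOT w) OR (NOT v AND y AND w) OR (v AND NOT y AND w) OR (v AND y AND NOT w)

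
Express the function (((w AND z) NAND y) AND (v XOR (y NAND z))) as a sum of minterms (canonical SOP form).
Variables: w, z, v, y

Σm(0, 1, 4, 7, 8, 9, 12) = (NOT w AND NOT z AND NOT v AND NOT y) OR (NOT w AND NOT z AND NOT v AND y) OR (NOT w AND z AND NOT v AND NOT y) OR (NOT w AND z AND v AND y) OR (w AND NOT z AND NOT v AND NOT y) OR (w AND NOT z AND NOT v AND y) OR (w AND z AND NOT v AND NOT y)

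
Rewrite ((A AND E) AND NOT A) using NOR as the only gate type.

((((A NOR A) NOR (E NOR E)) NOR ((A NOR A) NOR (E NOR E))) NOR ((A NOR A) NOR (A NOR A)))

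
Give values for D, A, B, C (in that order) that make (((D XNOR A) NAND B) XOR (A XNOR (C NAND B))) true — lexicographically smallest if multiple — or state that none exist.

D=0, A=0, B=0, C=0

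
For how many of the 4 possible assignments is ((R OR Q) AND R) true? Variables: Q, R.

Satisfying assignments: (0,1), (1,1)
Count: 2 out of 4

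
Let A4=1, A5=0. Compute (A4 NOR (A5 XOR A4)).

Substituting: (1 NOR (0 XOR 1))
= 0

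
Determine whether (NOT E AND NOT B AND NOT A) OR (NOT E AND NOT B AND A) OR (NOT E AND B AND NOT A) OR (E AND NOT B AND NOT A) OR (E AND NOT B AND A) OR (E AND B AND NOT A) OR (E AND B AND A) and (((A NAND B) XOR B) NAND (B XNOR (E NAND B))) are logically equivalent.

Yes, they are equivalent — the two output columns agree on all 8 assignments:
E | B | A | Expression 1 | Expression 2
---------------------------------------
0 | 0 | 0 | 1 | 1
0 | 0 | 1 | 1 | 1
0 | 1 | 0 | 1 | 1
0 | 1 | 1 | 0 | 0
1 | 0 | 0 | 1 | 1
1 | 0 | 1 | 1 | 1
1 | 1 | 0 | 1 | 1
1 | 1 | 1 | 1 | 1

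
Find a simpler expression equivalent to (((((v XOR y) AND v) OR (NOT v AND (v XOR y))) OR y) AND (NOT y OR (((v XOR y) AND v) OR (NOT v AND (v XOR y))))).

By distribution ((E OR v) AND (E OR NOT v) = E) then distribution ((E AND v) OR (E AND NOT v) = E):
= (v XOR y)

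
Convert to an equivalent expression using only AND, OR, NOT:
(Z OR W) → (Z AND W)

NOT (Z OR W) OR (Z AND W)
(Implication elimination: A → B = NOT A OR B)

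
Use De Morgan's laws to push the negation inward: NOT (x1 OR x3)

NOT x1 AND NOT x3
De Morgan's: NOT(OR of terms) = AND of negations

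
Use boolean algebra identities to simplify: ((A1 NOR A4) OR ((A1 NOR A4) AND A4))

By absorption (E OR (E AND v) = E):
= (A1 NOR A4)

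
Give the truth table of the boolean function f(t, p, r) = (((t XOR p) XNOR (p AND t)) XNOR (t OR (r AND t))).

t | p | r | Output
------------------
0 | 0 | 0 | 0
0 | 0 | 1 | 0
0 | 1 | 0 | 1
0 | 1 | 1 | 1
1 | 0 | 0 | 0
1 | 0 | 1 | 0
1 | 1 | 0 | 0
1 | 1 | 1 | 0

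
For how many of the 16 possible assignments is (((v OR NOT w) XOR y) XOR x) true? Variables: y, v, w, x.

Satisfying assignments: (0,0,0,0), (0,0,1,1), (0,1,0,0), (0,1,1,0), (1,0,0,1), (1,0,1,0), (1,1,0,1), (1,1,1,1)
Count: 8 out of 16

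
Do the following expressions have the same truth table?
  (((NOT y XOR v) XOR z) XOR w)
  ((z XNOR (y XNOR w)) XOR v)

No. Counterexample: with y=0, v=0, z=0, w=0, Expression 1 = 1 but Expression 2 = 0.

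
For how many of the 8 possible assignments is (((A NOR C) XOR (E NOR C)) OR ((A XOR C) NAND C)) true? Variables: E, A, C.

Satisfying assignments: (0,0,0), (0,1,0), (0,1,1), (1,0,0), (1,1,0), (1,1,1)
Count: 6 out of 8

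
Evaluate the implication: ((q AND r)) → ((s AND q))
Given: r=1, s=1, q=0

Antecedent ((q AND r)) = 0; consequent ((s AND q)) = 0.
0 → 0 = 1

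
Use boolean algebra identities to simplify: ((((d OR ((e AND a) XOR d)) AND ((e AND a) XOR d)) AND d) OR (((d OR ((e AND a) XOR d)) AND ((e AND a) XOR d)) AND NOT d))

By distribution ((E AND v) OR (E AND NOT v) = E) then absorption (E AND (E OR v) = E):
= ((e AND a) XOR d)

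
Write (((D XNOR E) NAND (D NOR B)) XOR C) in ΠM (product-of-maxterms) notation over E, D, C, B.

ΠM(0, 3, 6, 7, 10, 11, 14, 15) = (E OR D OR C OR B) AND (E OR D OR NOT C OR NOT B) AND (E OR NOT D OR NOT C OR B) AND (E OR NOT D OR NOT C OR NOT B) AND (NOT E OR D OR NOT C OR B) AND (NOT E OR D OR NOT C OR NOT B) AND (NOT E OR NOT D OR NOT C OR B) AND (NOT E OR NOT D OR NOT C OR NOT B)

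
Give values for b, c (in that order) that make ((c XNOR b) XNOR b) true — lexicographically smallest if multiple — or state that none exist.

b=0, c=1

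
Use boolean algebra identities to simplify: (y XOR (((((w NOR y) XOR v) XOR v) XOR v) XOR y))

By XOR self-cancellation ((E XOR v) XOR v = E) then XOR self-cancellation ((E XOR v) XOR v = E):
= ((w NOR y) XOR v)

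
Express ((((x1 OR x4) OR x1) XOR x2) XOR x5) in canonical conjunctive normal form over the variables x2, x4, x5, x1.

(x2 OR x4 OR x5 OR x1) AND (x2 OR x4 OR NOT x5 OR NOT x1) AND (x2 OR NOT x4 OR NOT x5 OR x1) AND (x2 OR NOT x4 OR NOT x5 OR NOT x1) AND (NOT x2 OR x4 OR x5 OR NOT x1) AND (NOT x2 OR x4 OR NOT x5 OR x1) AND (NOT x2 OR NOT x4 OR x5 OR x1) AND (NOT x2 OR NOT x4 OR x5 OR NOT x1)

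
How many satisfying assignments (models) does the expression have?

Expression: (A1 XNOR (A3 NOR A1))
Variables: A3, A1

Satisfying assignments: (1,0)
Count: 1 out of 4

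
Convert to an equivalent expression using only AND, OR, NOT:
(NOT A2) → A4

A2 OR A4
(Implication elimination: A → B = NOT A OR B)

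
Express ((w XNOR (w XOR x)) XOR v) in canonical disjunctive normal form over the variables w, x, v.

(NOT w AND NOT x AND NOT v) OR (NOT w AND x AND v) OR (w AND NOT x AND NOT v) OR (w AND x AND v)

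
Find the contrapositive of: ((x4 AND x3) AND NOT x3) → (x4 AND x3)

Contrapositive: NOT (x4 AND x3) → NOT ((x4 AND x3) AND NOT x3)
Note: A statement and its contrapositive are logically equivalent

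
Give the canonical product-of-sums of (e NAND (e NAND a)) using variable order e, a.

ΠM(2) = (NOT e OR a)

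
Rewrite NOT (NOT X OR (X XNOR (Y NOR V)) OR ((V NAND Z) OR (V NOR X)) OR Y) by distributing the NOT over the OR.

X AND NOT (X XNOR (Y NOR V)) AND NOT ((V NAND Z) OR (V NOR X)) AND NOT Y
De Morgan's: NOT(OR of terms) = AND of negations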